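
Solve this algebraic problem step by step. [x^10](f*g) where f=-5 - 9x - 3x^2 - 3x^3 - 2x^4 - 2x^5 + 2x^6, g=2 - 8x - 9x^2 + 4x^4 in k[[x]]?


[x^10] = sum a_i*b_j, i+j=10
  2*4=8
Sum=8


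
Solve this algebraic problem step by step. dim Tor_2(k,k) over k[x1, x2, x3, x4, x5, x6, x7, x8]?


Koszul: C(n,i)=C(8,2)=28


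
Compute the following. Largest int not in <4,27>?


gcd(4,27)=1 => F=ab-a-b=4*27-4-27=108-31=77


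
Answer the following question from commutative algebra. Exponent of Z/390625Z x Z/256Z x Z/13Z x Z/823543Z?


Exponent = lcm of the cyclic orders; pairwise coprime => product.
5^8*2^8*13^1*7^7=390625*256*13*823543=1070605900000000


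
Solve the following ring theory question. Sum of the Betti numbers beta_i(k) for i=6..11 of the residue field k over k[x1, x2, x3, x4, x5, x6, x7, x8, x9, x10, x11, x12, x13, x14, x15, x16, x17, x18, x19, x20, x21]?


Koszul resolution: beta_i(k)=C(n,i), n=21
C(21,6)=54264, C(21,7)=116280, C(21,8)=203490, C(21,9)=293930, C(21,10)=352716, C(21,11)=352716
Sum=1373396


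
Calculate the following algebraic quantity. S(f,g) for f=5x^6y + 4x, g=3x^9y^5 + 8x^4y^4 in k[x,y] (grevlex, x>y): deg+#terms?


LT(f)=5x^6y, LT(g)=3x^9y^5
lcm(LM)=x^9y^5
S(f,g) (scaled by 15 to clear denominators) = 3x^3y^4*f - 5*g = -28x^4y^4
1 terms, deg 8.
8+1=9


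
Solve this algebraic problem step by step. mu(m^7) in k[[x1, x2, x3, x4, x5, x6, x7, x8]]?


C(n+d-1,d)=C(14,7)=3432


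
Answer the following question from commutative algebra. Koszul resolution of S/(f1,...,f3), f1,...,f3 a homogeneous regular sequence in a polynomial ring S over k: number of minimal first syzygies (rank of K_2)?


Regular sequence => Koszul complex is the minimal free resolution.
Syz_1 minimally generated by Koszul relations f_i*e_j - f_j*e_i (i<j): mu(Syz_1) = beta_2 = C(m,2) = m(m-1)/2
m=3
3*2/2 = 3


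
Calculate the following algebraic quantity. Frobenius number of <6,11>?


gcd(6,11)=1 => F=ab-a-b=6*11-6-11=66-17=49


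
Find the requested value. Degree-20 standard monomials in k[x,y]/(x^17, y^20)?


k[x,y], I = (x^17, y^20), d = 20
Need i < 17 and d-i < 20.
Range: 1 <= i <= 16.
H(20) = 16


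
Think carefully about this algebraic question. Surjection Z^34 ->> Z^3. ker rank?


rank(ker) = 34-3 = 31


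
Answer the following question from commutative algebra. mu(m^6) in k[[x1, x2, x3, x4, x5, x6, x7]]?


C(n+d-1,d)=C(12,6)=924


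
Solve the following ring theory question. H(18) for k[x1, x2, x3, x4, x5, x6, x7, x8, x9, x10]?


C(d+n-1,n-1)=C(27,9)=4686825


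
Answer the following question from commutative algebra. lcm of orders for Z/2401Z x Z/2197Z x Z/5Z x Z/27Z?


Exponent = lcm of the cyclic orders; pairwise coprime => product.
7^4*13^3*5^1*3^3=2401*2197*5*27=712124595


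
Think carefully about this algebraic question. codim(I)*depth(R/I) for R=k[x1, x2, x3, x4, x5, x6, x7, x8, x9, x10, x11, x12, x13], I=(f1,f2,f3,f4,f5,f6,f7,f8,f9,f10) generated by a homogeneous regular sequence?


codim=10, depth=dim(R/I)=13-10=3
Product=10*3=30


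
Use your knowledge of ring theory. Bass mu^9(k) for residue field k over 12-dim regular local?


C(n,i)=C(12,9)=220


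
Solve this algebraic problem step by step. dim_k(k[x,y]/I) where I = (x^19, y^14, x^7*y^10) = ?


k[x,y]/I, I = (x^19, y^14, x^7*y^10)
Rect: 19x14=266. Corner: (19-7)x(14-10)=48.
dim = 266-48 = 218


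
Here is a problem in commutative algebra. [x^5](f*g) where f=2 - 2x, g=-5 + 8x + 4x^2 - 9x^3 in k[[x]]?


[x^5] = sum a_i*b_j, i+j=5
Sum=0


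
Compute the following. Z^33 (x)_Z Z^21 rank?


rank(M(x)N) = rank(M)*rank(N)
33*21 = 693


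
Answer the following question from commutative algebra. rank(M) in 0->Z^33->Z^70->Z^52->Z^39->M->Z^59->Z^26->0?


Alt sum=0:
(-1)^0*33 + (-1)^1*70 + (-1)^2*52 + (-1)^3*39 + (-1)^4*? + (-1)^5*59 + (-1)^6*26=0
rank(M)=57


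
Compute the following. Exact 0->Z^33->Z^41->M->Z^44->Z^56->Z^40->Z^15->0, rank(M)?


Alt sum=0:
(-1)^0*33 + (-1)^1*41 + (-1)^2*? + (-1)^3*44 + (-1)^4*56 + (-1)^5*40 + (-1)^6*15=0
rank(M)=21


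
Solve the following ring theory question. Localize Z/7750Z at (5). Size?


5-primary part: 7750=5^3*62
Size=5^3=125


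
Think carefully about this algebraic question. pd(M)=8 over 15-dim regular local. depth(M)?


pd+depth=depth(R)=15
depth=15-8=7


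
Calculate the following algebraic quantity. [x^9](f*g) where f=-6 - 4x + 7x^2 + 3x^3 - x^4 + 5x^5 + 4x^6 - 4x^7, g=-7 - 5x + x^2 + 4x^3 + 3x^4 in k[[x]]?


[x^9] = sum a_i*b_j, i+j=9
  5*3=15
  4*4=16
  -4*1=-4
Sum=27


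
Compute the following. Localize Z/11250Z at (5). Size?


5-primary part: 11250=5^4*18
Size=5^4=625


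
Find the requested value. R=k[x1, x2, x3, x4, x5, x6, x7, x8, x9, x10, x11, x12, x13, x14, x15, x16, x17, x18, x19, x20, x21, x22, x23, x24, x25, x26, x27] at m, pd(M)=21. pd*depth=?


pd+depth=27
depth=27-21=6
pd*depth=21*6=126


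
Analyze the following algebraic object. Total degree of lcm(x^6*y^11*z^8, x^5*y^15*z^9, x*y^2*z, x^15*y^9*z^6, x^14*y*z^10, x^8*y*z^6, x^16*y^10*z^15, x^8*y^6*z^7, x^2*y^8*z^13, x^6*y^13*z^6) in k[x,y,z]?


lcm = componentwise max:
x: max(6,5,1,15,14,8,16,8,2,6)=16
y: max(11,15,2,9,1,1,10,6,8,13)=15
z: max(8,9,1,6,10,6,15,7,13,6)=15
Total=16+15+15=46


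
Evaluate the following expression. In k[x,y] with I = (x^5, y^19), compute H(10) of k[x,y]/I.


k[x,y], I = (x^5, y^19), d = 10
Need i < 5 and d-i < 19.
Range: 0 <= i <= 4.
H(10) = 5


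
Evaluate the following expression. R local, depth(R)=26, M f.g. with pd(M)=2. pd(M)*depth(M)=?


pd+depth=26
depth=26-2=24
pd*depth=2*24=48


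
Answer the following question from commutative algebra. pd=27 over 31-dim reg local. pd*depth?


pd+depth=31
depth=31-27=4
pd*depth=27*4=108


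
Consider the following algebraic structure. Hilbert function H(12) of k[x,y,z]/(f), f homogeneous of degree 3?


C(14,2)-C(11,2)=91-55=36


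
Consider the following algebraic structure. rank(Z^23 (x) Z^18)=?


rank(M(x)N) = rank(M)*rank(N)
23*18 = 414


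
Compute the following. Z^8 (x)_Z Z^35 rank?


rank(M(x)N) = rank(M)*rank(N)
8*35 = 280


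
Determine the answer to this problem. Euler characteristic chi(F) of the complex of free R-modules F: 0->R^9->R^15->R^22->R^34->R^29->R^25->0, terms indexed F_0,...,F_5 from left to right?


chi = sum (-1)^i * rank:
(-1)^0*9=9
(-1)^1*15=-15
(-1)^2*22=22
(-1)^3*34=-34
(-1)^4*29=29
(-1)^5*25=-25
chi=-14


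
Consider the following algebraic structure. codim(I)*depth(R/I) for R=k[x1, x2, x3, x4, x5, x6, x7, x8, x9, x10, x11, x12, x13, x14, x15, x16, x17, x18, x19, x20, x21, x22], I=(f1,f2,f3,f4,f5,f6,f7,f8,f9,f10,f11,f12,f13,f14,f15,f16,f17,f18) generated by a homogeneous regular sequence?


codim=18, depth=dim(R/I)=22-18=4
Product=18*4=72


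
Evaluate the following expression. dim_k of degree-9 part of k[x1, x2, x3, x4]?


C(d+n-1,n-1)=C(12,3)=220


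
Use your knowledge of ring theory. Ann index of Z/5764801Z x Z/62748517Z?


Exponent = lcm of the cyclic orders; pairwise coprime => product.
7^8*13^7=5764801*62748517=361732713550117


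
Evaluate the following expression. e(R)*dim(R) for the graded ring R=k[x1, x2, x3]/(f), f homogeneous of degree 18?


e(R)=deg(f)=18, dim(R)=3-1=2
e*dim=18*2=36


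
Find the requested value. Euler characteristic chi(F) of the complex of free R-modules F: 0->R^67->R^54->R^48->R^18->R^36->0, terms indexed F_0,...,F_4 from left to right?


chi = sum (-1)^i * rank:
(-1)^0*67=67
(-1)^1*54=-54
(-1)^2*48=48
(-1)^3*18=-18
(-1)^4*36=36
chi=79


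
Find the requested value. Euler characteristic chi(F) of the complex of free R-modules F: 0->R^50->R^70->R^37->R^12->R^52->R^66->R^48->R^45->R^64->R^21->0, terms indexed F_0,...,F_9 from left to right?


chi = sum (-1)^i * rank:
(-1)^0*50=50
(-1)^1*70=-70
(-1)^2*37=37
(-1)^3*12=-12
(-1)^4*52=52
(-1)^5*66=-66
(-1)^6*48=48
(-1)^7*45=-45
(-1)^8*64=64
(-1)^9*21=-21
chi=37


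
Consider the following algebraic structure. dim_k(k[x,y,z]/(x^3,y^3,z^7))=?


Basis: x^iy^jz^k, i<3,j<3,k<7
3*3*7=63


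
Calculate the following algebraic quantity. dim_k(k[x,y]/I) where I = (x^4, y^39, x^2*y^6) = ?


k[x,y]/I, I = (x^4, y^39, x^2*y^6)
Rect: 4x39=156. Corner: (4-2)x(39-6)=66.
dim = 156-66 = 90


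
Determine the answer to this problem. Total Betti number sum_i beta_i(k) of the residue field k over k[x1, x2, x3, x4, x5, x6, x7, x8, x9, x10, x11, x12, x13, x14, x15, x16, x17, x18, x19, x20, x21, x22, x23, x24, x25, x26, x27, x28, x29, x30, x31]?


Koszul resolution: beta_i(k)=C(n,i), n=31
sum_i C(31,i) = 2^31 = 2147483648


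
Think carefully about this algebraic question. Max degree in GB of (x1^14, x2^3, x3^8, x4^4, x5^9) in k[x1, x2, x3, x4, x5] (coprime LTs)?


Pure powers, coprime LTs => already GB.
Degrees: 14, 3, 8, 4, 9
Max=14


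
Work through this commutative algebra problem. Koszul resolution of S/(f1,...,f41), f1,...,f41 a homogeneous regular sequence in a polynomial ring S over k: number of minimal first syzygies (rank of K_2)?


Regular sequence => Koszul complex is the minimal free resolution.
Syz_1 minimally generated by Koszul relations f_i*e_j - f_j*e_i (i<j): mu(Syz_1) = beta_2 = C(m,2) = m(m-1)/2
m=41
41*40/2 = 820


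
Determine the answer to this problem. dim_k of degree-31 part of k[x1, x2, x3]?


C(d+n-1,n-1)=C(33,2)=528


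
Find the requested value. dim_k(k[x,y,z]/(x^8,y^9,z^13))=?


Basis: x^iy^jz^k, i<8,j<9,k<13
8*9*13=936


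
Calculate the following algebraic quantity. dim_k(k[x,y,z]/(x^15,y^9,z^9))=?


Basis: x^iy^jz^k, i<15,j<9,k<9
15*9*9=1215


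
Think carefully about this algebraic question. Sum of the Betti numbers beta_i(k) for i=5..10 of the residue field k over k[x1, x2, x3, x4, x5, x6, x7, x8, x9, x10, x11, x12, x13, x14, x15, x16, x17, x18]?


Koszul resolution: beta_i(k)=C(n,i), n=18
C(18,5)=8568, C(18,6)=18564, C(18,7)=31824, C(18,8)=43758, C(18,9)=48620, C(18,10)=43758
Sum=195092


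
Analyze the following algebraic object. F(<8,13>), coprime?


gcd(8,13)=1 => F=ab-a-b=8*13-8-13=104-21=83


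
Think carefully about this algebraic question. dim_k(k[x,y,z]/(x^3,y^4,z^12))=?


Basis: x^iy^jz^k, i<3,j<4,k<12
3*4*12=144


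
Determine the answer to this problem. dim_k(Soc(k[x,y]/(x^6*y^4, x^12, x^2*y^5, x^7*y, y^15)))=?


Socle = ann(m) = span of standard monomials u with x*u, y*u in I (staircase corners).
Minimal generators: x^12, x^7*y, x^6*y^4, x^2*y^5, y^15
Corners: xy^14, x^5y^4, x^6y^3, x^11
Socle dim=4


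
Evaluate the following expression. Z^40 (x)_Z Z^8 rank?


rank(M(x)N) = rank(M)*rank(N)
40*8 = 320


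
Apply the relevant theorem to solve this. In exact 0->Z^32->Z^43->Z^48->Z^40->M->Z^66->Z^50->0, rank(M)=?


Alt sum=0:
(-1)^0*32 + (-1)^1*43 + (-1)^2*48 + (-1)^3*40 + (-1)^4*? + (-1)^5*66 + (-1)^6*50=0
rank(M)=19


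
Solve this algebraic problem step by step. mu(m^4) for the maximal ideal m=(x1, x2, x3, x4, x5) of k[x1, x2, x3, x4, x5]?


Graded Nakayama: mu(m^d) = dim_k (m^d/m^(d+1)) = #degree-4 monomials in 5 vars
C(n+d-1,d)=C(8,4)=70


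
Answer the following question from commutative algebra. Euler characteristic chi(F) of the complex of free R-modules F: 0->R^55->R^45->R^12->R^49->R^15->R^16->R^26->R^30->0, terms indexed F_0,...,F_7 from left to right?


chi = sum (-1)^i * rank:
(-1)^0*55=55
(-1)^1*45=-45
(-1)^2*12=12
(-1)^3*49=-49
(-1)^4*15=15
(-1)^5*16=-16
(-1)^6*26=26
(-1)^7*30=-30
chi=-32


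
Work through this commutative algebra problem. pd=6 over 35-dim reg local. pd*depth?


pd+depth=35
depth=35-6=29
pd*depth=6*29=174


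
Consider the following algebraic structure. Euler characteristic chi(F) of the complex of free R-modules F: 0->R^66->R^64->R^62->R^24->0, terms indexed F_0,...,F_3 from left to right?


chi = sum (-1)^i * rank:
(-1)^0*66=66
(-1)^1*64=-64
(-1)^2*62=62
(-1)^3*24=-24
chi=40


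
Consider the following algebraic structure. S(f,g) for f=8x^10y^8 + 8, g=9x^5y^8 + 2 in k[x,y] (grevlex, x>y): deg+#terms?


LT(f)=8x^10y^8, LT(g)=9x^5y^8
lcm(LM)=x^10y^8
S(f,g) (scaled by 72 to clear denominators) = 9*f - 8x^5*g = -16x^5 + 72
2 terms, deg 5.
5+2=7


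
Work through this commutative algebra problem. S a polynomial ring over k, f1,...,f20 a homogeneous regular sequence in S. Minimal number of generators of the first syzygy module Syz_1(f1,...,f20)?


Regular sequence => Koszul complex is the minimal free resolution.
Syz_1 minimally generated by Koszul relations f_i*e_j - f_j*e_i (i<j): mu(Syz_1) = beta_2 = C(m,2) = m(m-1)/2
m=20
20*19/2 = 190


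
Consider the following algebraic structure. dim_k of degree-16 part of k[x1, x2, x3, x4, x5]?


C(d+n-1,n-1)=C(20,4)=4845


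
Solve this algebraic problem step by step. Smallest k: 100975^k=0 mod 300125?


100975^k mod 300125:
k=1: 100975
k=2: 104125
k=3: 42875
k=4: 0
First zero at k = 4


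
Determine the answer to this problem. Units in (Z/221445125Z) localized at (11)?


Local ring = Z/1771561Z.
phi(1771561) = 11^5*(11-1) = 1610510


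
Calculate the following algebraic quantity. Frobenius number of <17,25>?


gcd(17,25)=1 => F=ab-a-b=17*25-17-25=425-42=383


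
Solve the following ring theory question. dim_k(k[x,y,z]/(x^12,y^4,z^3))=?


Basis: x^iy^jz^k, i<12,j<4,k<3
12*4*3=144


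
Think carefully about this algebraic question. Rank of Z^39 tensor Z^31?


rank(M(x)N) = rank(M)*rank(N)
39*31 = 1209


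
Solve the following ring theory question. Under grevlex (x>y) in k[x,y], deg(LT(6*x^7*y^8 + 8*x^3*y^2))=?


LT: 6*x^7*y^8
deg_x=7, deg_y=8
Total=7+8=15


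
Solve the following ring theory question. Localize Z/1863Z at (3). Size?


3-primary part: 1863=3^4*23
Size=3^4=81


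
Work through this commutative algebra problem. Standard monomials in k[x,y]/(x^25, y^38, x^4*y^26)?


k[x,y]/I, I = (x^25, y^38, x^4*y^26)
Rect: 25x38=950. Corner: (25-4)x(38-26)=252.
dim = 950-252 = 698


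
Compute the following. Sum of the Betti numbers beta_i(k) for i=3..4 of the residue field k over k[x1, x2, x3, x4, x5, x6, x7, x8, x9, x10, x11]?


Koszul resolution: beta_i(k)=C(n,i), n=11
C(11,3)=165, C(11,4)=330
Sum=495


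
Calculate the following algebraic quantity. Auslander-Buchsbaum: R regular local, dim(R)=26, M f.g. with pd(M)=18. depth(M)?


pd+depth=depth(R)=26
depth=26-18=8


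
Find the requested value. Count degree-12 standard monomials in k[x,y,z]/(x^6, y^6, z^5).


Need i<6, j<6, k<5 with i+j+k=12.
For each i, j ranges over max(0,12-i-4)..min(5,12-i):
  i=0: j in [8,5] -> 0
  i=1: j in [7,5] -> 0
  i=2: j in [6,5] -> 0
  i=3: j in [5,5] -> 1
  i=4: j in [4,5] -> 2
  i=5: j in [3,5] -> 3
H(12) = 0+0+0+1+2+3 = 6


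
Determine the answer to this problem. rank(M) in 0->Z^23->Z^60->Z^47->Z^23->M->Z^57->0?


Alt sum=0:
(-1)^0*23 + (-1)^1*60 + (-1)^2*47 + (-1)^3*23 + (-1)^4*? + (-1)^5*57=0
rank(M)=70


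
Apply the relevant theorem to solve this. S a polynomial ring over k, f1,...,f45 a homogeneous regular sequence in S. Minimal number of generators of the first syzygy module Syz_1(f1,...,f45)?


Regular sequence => Koszul complex is the minimal free resolution.
Syz_1 minimally generated by Koszul relations f_i*e_j - f_j*e_i (i<j): mu(Syz_1) = beta_2 = C(m,2) = m(m-1)/2
m=45
45*44/2 = 990


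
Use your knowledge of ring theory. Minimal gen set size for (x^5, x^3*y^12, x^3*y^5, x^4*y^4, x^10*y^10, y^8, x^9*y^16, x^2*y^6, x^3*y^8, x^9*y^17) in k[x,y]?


Remove redundant (divisible by others).
x^9*y^16 redundant.
x^3*y^12 redundant.
x^3*y^8 redundant.
x^9*y^17 redundant.
x^10*y^10 redundant.
Min: x^5, x^4*y^4, x^3*y^5, x^2*y^6, y^8
Count=5


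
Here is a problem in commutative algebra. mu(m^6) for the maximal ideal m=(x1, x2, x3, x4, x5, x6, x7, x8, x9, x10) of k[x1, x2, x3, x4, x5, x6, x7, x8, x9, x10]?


Graded Nakayama: mu(m^d) = dim_k (m^d/m^(d+1)) = #degree-6 monomials in 10 vars
C(n+d-1,d)=C(15,6)=5005


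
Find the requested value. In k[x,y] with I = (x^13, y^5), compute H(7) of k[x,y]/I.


k[x,y], I = (x^13, y^5), d = 7
Need i < 13 and d-i < 5.
Range: 3 <= i <= 7.
H(7) = 5


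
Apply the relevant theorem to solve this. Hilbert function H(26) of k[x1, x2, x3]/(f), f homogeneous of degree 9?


C(28,2)-C(19,2)=378-171=207


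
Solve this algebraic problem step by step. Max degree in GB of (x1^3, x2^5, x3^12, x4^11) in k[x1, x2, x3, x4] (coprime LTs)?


Pure powers, coprime LTs => already GB.
Degrees: 3, 5, 12, 11
Max=12


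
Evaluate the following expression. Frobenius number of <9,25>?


gcd(9,25)=1 => F=ab-a-b=9*25-9-25=225-34=191


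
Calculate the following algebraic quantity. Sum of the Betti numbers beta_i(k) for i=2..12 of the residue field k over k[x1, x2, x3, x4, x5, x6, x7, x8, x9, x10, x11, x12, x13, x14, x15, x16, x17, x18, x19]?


Koszul resolution: beta_i(k)=C(n,i), n=19
C(19,2)=171, C(19,3)=969, C(19,4)=3876, C(19,5)=11628, C(19,6)=27132, C(19,7)=50388, C(19,8)=75582, C(19,9)=92378, C(19,10)=92378, C(19,11)=75582, C(19,12)=50388
Sum=480472


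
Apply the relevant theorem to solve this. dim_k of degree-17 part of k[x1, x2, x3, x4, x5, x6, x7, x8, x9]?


C(d+n-1,n-1)=C(25,8)=1081575


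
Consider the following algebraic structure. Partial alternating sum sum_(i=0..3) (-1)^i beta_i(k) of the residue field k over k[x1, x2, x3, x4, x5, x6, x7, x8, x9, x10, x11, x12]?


Koszul resolution: beta_i(k)=C(n,i), n=12
sum_(i=0..p) (-1)^i C(n,i) = (-1)^p C(n-1,p)
(-1)^3*C(11,3) = (-1)^3*165 = -165


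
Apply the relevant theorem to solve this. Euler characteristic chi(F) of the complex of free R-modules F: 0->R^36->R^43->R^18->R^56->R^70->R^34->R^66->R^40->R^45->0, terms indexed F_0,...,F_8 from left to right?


chi = sum (-1)^i * rank:
(-1)^0*36=36
(-1)^1*43=-43
(-1)^2*18=18
(-1)^3*56=-56
(-1)^4*70=70
(-1)^5*34=-34
(-1)^6*66=66
(-1)^7*40=-40
(-1)^8*45=45
chi=62


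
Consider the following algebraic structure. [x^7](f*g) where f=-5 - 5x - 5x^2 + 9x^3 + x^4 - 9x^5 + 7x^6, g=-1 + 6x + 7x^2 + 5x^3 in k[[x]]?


[x^7] = sum a_i*b_j, i+j=7
  1*5=5
  -9*7=-63
  7*6=42
Sum=-16


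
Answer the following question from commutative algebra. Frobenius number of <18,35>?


gcd(18,35)=1 => F=ab-a-b=18*35-18-35=630-53=577


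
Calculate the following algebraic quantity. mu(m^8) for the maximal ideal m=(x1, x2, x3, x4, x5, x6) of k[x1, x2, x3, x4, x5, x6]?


Graded Nakayama: mu(m^d) = dim_k (m^d/m^(d+1)) = #degree-8 monomials in 6 vars
C(n+d-1,d)=C(13,8)=1287


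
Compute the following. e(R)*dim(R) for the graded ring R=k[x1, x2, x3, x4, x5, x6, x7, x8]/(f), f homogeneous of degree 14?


e(R)=deg(f)=14, dim(R)=8-1=7
e*dim=14*7=98


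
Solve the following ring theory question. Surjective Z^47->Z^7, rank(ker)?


rank(ker) = 47-7 = 40


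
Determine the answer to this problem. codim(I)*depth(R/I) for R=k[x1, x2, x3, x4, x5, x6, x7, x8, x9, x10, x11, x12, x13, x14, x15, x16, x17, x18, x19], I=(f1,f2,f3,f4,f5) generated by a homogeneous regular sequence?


codim=5, depth=dim(R/I)=19-5=14
Product=5*14=70


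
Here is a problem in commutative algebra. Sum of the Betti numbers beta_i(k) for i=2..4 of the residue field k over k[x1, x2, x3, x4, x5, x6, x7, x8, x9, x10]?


Koszul resolution: beta_i(k)=C(n,i), n=10
C(10,2)=45, C(10,3)=120, C(10,4)=210
Sum=375


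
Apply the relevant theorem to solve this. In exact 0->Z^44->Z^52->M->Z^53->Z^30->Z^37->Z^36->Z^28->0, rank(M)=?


Alt sum=0:
(-1)^0*44 + (-1)^1*52 + (-1)^2*? + (-1)^3*53 + (-1)^4*30 + (-1)^5*37 + (-1)^6*36 + (-1)^7*28=0
rank(M)=60


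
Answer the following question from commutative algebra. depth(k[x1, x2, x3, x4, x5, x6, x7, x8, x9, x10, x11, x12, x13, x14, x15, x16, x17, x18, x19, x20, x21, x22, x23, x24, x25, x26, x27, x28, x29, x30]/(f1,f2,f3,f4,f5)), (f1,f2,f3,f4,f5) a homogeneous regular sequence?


depth(R)=30
depth(R/I)=30-5=25


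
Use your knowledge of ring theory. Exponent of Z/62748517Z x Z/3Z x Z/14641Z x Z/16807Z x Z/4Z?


Exponent = lcm of the cyclic orders; pairwise coprime => product.
13^7*3^1*11^4*7^5*2^2=62748517*3*14641*16807*4=185287300026376548


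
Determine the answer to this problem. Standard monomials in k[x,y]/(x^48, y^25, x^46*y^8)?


k[x,y]/I, I = (x^48, y^25, x^46*y^8)
Rect: 48x25=1200. Corner: (48-46)x(25-8)=34.
dim = 1200-34 = 1166


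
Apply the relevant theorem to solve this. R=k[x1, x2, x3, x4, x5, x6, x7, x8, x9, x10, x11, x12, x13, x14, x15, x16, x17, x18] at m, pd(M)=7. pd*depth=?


pd+depth=18
depth=18-7=11
pd*depth=7*11=77


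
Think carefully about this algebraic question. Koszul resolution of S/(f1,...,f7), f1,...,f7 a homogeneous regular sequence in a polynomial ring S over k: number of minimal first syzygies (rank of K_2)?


Regular sequence => Koszul complex is the minimal free resolution.
Syz_1 minimally generated by Koszul relations f_i*e_j - f_j*e_i (i<j): mu(Syz_1) = beta_2 = C(m,2) = m(m-1)/2
m=7
7*6/2 = 21


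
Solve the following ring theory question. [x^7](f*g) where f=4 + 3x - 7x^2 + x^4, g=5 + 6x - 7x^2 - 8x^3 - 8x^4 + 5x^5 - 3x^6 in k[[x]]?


[x^7] = sum a_i*b_j, i+j=7
  3*-3=-9
  -7*5=-35
  1*-8=-8
Sum=-52


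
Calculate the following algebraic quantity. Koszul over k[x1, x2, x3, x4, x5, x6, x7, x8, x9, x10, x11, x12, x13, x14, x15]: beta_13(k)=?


C(n,i)=C(15,13)=105


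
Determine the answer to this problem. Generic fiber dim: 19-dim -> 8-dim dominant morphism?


dim(fiber)=dim(X)-dim(Y)=19-8=11


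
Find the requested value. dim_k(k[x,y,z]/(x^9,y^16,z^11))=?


Basis: x^iy^jz^k, i<9,j<16,k<11
9*16*11=1584


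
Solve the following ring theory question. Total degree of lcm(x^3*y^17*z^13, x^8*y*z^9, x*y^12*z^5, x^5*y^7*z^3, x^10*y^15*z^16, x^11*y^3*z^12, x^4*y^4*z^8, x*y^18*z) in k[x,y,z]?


lcm = componentwise max:
x: max(3,8,1,5,10,11,4,1)=11
y: max(17,1,12,7,15,3,4,18)=18
z: max(13,9,5,3,16,12,8,1)=16
Total=11+18+16=45


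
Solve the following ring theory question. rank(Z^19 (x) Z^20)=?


rank(M(x)N) = rank(M)*rank(N)
19*20 = 380


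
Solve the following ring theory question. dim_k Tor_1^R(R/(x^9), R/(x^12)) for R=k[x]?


Tor_1(R/I,R/J)=(I cap J)/IJ=(x^12)/(x^21)
dim=21-12=min(9,12)=9


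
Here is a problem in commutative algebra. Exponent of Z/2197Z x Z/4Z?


Exponent = lcm of the cyclic orders; pairwise coprime => product.
13^3*2^2=2197*4=8788


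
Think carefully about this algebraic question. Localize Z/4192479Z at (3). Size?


3-primary part: 4192479=3^10*71
Size=3^10=59049


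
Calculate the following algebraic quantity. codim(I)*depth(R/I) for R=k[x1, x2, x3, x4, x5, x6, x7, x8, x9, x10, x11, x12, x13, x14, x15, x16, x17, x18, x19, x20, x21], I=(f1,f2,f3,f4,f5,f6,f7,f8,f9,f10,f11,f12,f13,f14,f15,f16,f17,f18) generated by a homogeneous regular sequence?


codim=18, depth=dim(R/I)=21-18=3
Product=18*3=54


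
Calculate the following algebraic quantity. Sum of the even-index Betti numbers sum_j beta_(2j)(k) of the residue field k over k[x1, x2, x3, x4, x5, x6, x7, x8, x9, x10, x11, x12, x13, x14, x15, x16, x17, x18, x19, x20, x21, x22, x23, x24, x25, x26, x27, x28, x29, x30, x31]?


Koszul resolution: beta_i(k)=C(n,i), n=31
sum_even C(31,i) = 2^(n-1) = 2^30 = 1073741824


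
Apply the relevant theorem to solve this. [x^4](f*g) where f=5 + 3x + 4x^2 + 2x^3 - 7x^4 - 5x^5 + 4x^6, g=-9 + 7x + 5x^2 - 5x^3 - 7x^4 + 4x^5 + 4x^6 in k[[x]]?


[x^4] = sum a_i*b_j, i+j=4
  5*-7=-35
  3*-5=-15
  4*5=20
  2*7=14
  -7*-9=63
Sum=47


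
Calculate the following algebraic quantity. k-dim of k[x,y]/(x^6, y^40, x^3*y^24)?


k[x,y]/I, I = (x^6, y^40, x^3*y^24)
Rect: 6x40=240. Corner: (6-3)x(40-24)=48.
dim = 240-48 = 192


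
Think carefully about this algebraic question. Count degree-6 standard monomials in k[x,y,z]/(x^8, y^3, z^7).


Need i<8, j<3, k<7 with i+j+k=6.
For each i, j ranges over max(0,6-i-6)..min(2,6-i):
  i=0: j in [0,2] -> 3
  i=1: j in [0,2] -> 3
  i=2: j in [0,2] -> 3
  i=3: j in [0,2] -> 3
  i=4: j in [0,2] -> 3
  i=5: j in [0,1] -> 2
  i=6: j in [0,0] -> 1
H(6) = 3+3+3+3+3+2+1 = 18


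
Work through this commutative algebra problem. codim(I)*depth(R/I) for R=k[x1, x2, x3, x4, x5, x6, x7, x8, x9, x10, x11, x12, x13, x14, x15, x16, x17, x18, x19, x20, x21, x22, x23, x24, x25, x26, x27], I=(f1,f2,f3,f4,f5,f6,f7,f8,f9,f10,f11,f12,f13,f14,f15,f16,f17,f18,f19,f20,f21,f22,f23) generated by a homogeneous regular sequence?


codim=23, depth=dim(R/I)=27-23=4
Product=23*4=92


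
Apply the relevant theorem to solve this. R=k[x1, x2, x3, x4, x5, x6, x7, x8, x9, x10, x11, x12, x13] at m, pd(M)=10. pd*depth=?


pd+depth=13
depth=13-10=3
pd*depth=10*3=30


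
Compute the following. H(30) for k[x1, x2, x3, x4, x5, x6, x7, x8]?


C(d+n-1,n-1)=C(37,7)=10295472


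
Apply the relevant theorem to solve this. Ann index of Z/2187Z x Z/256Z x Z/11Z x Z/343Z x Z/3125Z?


Exponent = lcm of the cyclic orders; pairwise coprime => product.
3^7*2^8*11^1*7^3*5^5=2187*256*11*343*3125=6601240800000


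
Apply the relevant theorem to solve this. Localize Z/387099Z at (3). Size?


3-primary part: 387099=3^8*59
Size=3^8=6561


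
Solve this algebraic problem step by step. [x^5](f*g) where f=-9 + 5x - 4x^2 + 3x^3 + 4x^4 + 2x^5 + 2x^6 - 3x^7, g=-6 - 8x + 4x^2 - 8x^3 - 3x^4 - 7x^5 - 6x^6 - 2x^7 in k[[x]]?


[x^5] = sum a_i*b_j, i+j=5
  -9*-7=63
  5*-3=-15
  -4*-8=32
  3*4=12
  4*-8=-32
  2*-6=-12
Sum=48


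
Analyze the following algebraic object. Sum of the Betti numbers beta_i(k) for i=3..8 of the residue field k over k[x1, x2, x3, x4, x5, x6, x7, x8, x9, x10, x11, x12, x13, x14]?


Koszul resolution: beta_i(k)=C(n,i), n=14
C(14,3)=364, C(14,4)=1001, C(14,5)=2002, C(14,6)=3003, C(14,7)=3432, C(14,8)=3003
Sum=12805


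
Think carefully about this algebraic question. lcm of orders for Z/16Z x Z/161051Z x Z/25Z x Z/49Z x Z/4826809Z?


Exponent = lcm of the cyclic orders; pairwise coprime => product.
2^4*11^5*5^2*7^2*13^6=16*161051*25*49*4826809=15236303358676400


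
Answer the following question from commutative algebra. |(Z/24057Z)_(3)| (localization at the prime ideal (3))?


3-primary part: 24057=3^7*11
Size=3^7=2187


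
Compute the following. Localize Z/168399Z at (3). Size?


3-primary part: 168399=3^7*77
Size=3^7=2187


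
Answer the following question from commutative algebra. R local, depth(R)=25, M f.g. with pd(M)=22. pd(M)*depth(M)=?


pd+depth=25
depth=25-22=3
pd*depth=22*3=66


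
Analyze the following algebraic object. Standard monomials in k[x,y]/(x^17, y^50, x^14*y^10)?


k[x,y]/I, I = (x^17, y^50, x^14*y^10)
Rect: 17x50=850. Corner: (17-14)x(50-10)=120.
dim = 850-120 = 730


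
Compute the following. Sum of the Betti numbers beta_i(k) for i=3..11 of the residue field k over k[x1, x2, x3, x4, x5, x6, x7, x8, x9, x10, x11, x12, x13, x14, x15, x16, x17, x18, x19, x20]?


Koszul resolution: beta_i(k)=C(n,i), n=20
C(20,3)=1140, C(20,4)=4845, C(20,5)=15504, C(20,6)=38760, C(20,7)=77520, C(20,8)=125970, C(20,9)=167960, C(20,10)=184756, C(20,11)=167960
Sum=784415


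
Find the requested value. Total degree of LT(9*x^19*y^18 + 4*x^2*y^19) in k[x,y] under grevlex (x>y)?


LT: 9*x^19*y^18
deg_x=19, deg_y=18
Total=19+18=37


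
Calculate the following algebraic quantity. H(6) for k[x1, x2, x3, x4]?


C(d+n-1,n-1)=C(9,3)=84


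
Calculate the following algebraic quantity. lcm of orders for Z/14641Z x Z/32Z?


Exponent = lcm of the cyclic orders; pairwise coprime => product.
11^4*2^5=14641*32=468512


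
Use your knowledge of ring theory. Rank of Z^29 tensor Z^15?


rank(M(x)N) = rank(M)*rank(N)
29*15 = 435


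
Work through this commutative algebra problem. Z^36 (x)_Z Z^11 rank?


rank(M(x)N) = rank(M)*rank(N)
36*11 = 396


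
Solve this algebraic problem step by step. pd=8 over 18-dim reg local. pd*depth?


pd+depth=18
depth=18-8=10
pd*depth=8*10=80


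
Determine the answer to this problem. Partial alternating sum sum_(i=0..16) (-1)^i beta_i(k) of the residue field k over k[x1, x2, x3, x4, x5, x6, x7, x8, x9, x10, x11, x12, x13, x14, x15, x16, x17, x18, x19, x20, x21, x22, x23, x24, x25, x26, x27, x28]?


Koszul resolution: beta_i(k)=C(n,i), n=28
sum_(i=0..p) (-1)^i C(n,i) = (-1)^p C(n-1,p)
(-1)^16*C(27,16) = (-1)^16*13037895 = 13037895


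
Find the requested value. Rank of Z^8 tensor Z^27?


rank(M(x)N) = rank(M)*rank(N)
8*27 = 216


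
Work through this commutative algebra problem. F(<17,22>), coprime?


gcd(17,22)=1 => F=ab-a-b=17*22-17-22=374-39=335


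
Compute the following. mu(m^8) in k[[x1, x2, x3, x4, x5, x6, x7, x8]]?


C(n+d-1,d)=C(15,8)=6435


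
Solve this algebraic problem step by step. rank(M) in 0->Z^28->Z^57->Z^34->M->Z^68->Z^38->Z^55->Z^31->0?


Alt sum=0:
(-1)^0*28 + (-1)^1*57 + (-1)^2*34 + (-1)^3*? + (-1)^4*68 + (-1)^5*38 + (-1)^6*55 + (-1)^7*31=0
rank(M)=59


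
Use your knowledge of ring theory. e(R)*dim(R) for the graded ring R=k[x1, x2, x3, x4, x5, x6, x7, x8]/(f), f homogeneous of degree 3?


e(R)=deg(f)=3, dim(R)=8-1=7
e*dim=3*7=21


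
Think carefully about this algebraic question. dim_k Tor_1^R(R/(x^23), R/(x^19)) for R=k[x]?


Tor_1(R/I,R/J)=(I cap J)/IJ=(x^23)/(x^42)
dim=42-23=min(23,19)=19


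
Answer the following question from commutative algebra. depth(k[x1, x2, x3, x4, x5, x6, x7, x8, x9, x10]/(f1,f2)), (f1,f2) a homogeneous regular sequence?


depth(R)=10
depth(R/I)=10-2=8


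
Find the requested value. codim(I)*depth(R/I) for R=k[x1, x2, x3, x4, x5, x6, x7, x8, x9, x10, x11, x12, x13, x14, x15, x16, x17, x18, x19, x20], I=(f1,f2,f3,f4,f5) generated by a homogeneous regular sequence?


codim=5, depth=dim(R/I)=20-5=15
Product=5*15=75


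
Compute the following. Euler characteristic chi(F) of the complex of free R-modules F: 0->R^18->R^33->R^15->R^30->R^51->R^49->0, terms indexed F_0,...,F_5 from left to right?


chi = sum (-1)^i * rank:
(-1)^0*18=18
(-1)^1*33=-33
(-1)^2*15=15
(-1)^3*30=-30
(-1)^4*51=51
(-1)^5*49=-49
chi=-28


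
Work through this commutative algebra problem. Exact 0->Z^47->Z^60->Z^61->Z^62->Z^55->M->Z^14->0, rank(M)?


Alt sum=0:
(-1)^0*47 + (-1)^1*60 + (-1)^2*61 + (-1)^3*62 + (-1)^4*55 + (-1)^5*? + (-1)^6*14=0
rank(M)=55


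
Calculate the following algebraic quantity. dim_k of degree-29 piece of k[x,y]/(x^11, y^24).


k[x,y], I = (x^11, y^24), d = 29
Need i < 11 and d-i < 24.
Range: 6 <= i <= 10.
H(29) = 5


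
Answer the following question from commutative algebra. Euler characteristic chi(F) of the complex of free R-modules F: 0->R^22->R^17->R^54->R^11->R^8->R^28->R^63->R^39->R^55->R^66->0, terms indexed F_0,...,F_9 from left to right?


chi = sum (-1)^i * rank:
(-1)^0*22=22
(-1)^1*17=-17
(-1)^2*54=54
(-1)^3*11=-11
(-1)^4*8=8
(-1)^5*28=-28
(-1)^6*63=63
(-1)^7*39=-39
(-1)^8*55=55
(-1)^9*66=-66
chi=41


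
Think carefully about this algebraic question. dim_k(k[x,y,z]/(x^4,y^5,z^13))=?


Basis: x^iy^jz^k, i<4,j<5,k<13
4*5*13=260


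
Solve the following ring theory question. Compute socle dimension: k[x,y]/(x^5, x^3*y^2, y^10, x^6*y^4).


Socle = ann(m) = span of standard monomials u with x*u, y*u in I (staircase corners).
Redundant generators: x^6*y^4
Minimal generators: x^5, x^3*y^2, y^10
Corners: x^2y^9, x^4y
Socle dim=2


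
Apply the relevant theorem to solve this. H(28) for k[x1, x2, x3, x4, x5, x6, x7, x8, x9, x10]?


C(d+n-1,n-1)=C(37,9)=124403620


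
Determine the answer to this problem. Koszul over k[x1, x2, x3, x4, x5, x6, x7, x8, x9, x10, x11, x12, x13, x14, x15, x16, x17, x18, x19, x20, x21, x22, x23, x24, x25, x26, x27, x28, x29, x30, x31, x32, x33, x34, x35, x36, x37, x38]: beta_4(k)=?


C(n,i)=C(38,4)=73815


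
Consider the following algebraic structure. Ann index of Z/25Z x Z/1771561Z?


Exponent = lcm of the cyclic orders; pairwise coprime => product.
5^2*11^6=25*1771561=44289025


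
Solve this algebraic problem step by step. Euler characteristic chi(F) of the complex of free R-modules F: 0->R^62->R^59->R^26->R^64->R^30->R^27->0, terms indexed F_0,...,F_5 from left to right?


chi = sum (-1)^i * rank:
(-1)^0*62=62
(-1)^1*59=-59
(-1)^2*26=26
(-1)^3*64=-64
(-1)^4*30=30
(-1)^5*27=-27
chi=-32


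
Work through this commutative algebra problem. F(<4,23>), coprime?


gcd(4,23)=1 => F=ab-a-b=4*23-4-23=92-27=65


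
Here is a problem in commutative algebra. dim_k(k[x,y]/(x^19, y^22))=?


Basis: x^i*y^j, i<19, j<22
19*22=418


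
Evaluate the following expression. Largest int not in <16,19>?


gcd(16,19)=1 => F=ab-a-b=16*19-16-19=304-35=269


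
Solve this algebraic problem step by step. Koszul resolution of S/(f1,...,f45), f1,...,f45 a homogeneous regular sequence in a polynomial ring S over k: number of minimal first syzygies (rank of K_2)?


Regular sequence => Koszul complex is the minimal free resolution.
Syz_1 minimally generated by Koszul relations f_i*e_j - f_j*e_i (i<j): mu(Syz_1) = beta_2 = C(m,2) = m(m-1)/2
m=45
45*44/2 = 990


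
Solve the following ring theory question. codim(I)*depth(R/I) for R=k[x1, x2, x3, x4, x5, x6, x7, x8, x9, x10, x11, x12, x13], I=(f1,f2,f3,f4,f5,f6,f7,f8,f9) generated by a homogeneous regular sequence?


codim=9, depth=dim(R/I)=13-9=4
Product=9*4=36


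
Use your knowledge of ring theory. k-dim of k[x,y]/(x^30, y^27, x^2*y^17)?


k[x,y]/I, I = (x^30, y^27, x^2*y^17)
Rect: 30x27=810. Corner: (30-2)x(27-17)=280.
dim = 810-280 = 530


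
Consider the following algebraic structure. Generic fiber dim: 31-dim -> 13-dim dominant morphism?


dim(fiber)=dim(X)-dim(Y)=31-13=18


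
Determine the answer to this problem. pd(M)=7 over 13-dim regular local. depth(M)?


pd+depth=depth(R)=13
depth=13-7=6


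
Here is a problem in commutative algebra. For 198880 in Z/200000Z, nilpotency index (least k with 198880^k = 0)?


198880^k mod 200000:
k=1: 198880
k=2: 54400
k=3: 72000
k=4: 160000
k=5: 0
First zero at k = 5


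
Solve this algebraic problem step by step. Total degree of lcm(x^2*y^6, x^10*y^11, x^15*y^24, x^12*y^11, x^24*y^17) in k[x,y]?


lcm = componentwise max:
x: max(2,10,15,12,24)=24
y: max(6,11,24,11,17)=24
Total=24+24=48


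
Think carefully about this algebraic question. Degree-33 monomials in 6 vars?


C(d+n-1,n-1)=C(38,5)=501942


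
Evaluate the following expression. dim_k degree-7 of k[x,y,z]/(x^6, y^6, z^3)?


Need i<6, j<6, k<3 with i+j+k=7.
For each i, j ranges over max(0,7-i-2)..min(5,7-i):
  i=0: j in [5,5] -> 1
  i=1: j in [4,5] -> 2
  i=2: j in [3,5] -> 3
  i=3: j in [2,4] -> 3
  i=4: j in [1,3] -> 3
  i=5: j in [0,2] -> 3
H(7) = 1+2+3+3+3+3 = 15


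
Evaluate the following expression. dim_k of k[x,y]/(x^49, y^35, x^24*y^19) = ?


k[x,y]/I, I = (x^49, y^35, x^24*y^19)
Rect: 49x35=1715. Corner: (49-24)x(35-19)=400.
dim = 1715-400 = 1315


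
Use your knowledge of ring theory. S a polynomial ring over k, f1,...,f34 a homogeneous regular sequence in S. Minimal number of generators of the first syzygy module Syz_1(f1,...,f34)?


Regular sequence => Koszul complex is the minimal free resolution.
Syz_1 minimally generated by Koszul relations f_i*e_j - f_j*e_i (i<j): mu(Syz_1) = beta_2 = C(m,2) = m(m-1)/2
m=34
34*33/2 = 561


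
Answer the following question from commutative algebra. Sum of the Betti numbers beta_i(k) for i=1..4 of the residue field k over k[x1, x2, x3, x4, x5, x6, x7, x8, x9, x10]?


Koszul resolution: beta_i(k)=C(n,i), n=10
C(10,1)=10, C(10,2)=45, C(10,3)=120, C(10,4)=210
Sum=385


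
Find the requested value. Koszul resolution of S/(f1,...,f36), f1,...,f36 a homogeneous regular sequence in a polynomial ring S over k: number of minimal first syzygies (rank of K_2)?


Regular sequence => Koszul complex is the minimal free resolution.
Syz_1 minimally generated by Koszul relations f_i*e_j - f_j*e_i (i<j): mu(Syz_1) = beta_2 = C(m,2) = m(m-1)/2
m=36
36*35/2 = 630


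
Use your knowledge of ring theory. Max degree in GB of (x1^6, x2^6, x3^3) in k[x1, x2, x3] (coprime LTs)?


Pure powers, coprime LTs => already GB.
Degrees: 6, 6, 3
Max=6


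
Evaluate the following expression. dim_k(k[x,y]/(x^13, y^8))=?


Basis: x^i*y^j, i<13, j<8
13*8=104


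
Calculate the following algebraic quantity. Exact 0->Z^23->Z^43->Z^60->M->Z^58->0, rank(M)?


Alt sum=0:
(-1)^0*23 + (-1)^1*43 + (-1)^2*60 + (-1)^3*? + (-1)^4*58=0
rank(M)=98


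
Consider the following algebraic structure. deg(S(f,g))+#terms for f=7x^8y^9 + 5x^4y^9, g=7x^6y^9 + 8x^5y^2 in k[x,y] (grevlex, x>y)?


LT(f)=7x^8y^9, LT(g)=7x^6y^9
lcm(LM)=x^8y^9
S(f,g) (scaled by 49 to clear denominators) = 7*f - 7x^2*g = 35x^4y^9 - 56x^7y^2
2 terms, deg 13.
13+2=15


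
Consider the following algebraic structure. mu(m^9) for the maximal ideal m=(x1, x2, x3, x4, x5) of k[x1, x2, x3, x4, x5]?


Graded Nakayama: mu(m^d) = dim_k (m^d/m^(d+1)) = #degree-9 monomials in 5 vars
C(n+d-1,d)=C(13,9)=715


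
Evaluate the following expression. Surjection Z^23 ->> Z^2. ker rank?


rank(ker) = 23-2 = 21


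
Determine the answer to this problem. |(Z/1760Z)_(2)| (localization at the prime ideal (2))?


2-primary part: 1760=2^5*55
Size=2^5=32


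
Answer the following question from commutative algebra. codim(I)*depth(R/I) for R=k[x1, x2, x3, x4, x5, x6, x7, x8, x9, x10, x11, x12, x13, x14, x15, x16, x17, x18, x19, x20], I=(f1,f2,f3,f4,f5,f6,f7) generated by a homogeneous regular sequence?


codim=7, depth=dim(R/I)=20-7=13
Product=7*13=91


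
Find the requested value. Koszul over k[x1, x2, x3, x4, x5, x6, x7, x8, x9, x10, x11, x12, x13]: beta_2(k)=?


C(n,i)=C(13,2)=78


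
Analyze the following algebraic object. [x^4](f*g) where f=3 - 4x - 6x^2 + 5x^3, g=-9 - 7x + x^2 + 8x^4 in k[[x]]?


[x^4] = sum a_i*b_j, i+j=4
  3*8=24
  -6*1=-6
  5*-7=-35
Sum=-17


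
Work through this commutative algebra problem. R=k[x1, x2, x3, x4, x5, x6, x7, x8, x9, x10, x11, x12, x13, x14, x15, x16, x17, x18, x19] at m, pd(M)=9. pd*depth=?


pd+depth=19
depth=19-9=10
pd*depth=9*10=90


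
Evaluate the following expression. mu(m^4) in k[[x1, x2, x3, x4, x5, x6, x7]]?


C(n+d-1,d)=C(10,4)=210


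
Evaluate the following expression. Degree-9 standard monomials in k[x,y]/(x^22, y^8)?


k[x,y], I = (x^22, y^8), d = 9
Need i < 22 and d-i < 8.
Range: 2 <= i <= 9.
H(9) = 8


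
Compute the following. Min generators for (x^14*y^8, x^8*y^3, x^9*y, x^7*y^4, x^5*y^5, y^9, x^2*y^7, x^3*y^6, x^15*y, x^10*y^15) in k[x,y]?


Remove redundant (divisible by others).
x^15*y redundant.
x^14*y^8 redundant.
x^10*y^15 redundant.
Min: x^9*y, x^8*y^3, x^7*y^4, x^5*y^5, x^3*y^6, x^2*y^7, y^9
Count=7


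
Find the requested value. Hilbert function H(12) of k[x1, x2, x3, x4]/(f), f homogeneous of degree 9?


C(15,3)-C(6,3)=455-20=435


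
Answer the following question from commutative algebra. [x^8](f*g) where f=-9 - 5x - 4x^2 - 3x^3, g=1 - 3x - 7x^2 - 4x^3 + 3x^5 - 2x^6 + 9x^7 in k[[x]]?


[x^8] = sum a_i*b_j, i+j=8
  -5*9=-45
  -4*-2=8
  -3*3=-9
Sum=-46


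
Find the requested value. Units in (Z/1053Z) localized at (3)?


Local ring = Z/81Z.
phi(81) = 3^3*(3-1) = 54


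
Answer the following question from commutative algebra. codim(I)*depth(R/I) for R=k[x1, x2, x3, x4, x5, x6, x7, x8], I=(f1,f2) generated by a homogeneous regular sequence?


codim=2, depth=dim(R/I)=8-2=6
Product=2*6=12


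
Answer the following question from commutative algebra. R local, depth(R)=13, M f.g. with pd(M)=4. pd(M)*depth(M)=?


pd+depth=13
depth=13-4=9
pd*depth=4*9=36


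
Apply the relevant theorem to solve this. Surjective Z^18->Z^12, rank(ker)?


rank(ker) = 18-12 = 6
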